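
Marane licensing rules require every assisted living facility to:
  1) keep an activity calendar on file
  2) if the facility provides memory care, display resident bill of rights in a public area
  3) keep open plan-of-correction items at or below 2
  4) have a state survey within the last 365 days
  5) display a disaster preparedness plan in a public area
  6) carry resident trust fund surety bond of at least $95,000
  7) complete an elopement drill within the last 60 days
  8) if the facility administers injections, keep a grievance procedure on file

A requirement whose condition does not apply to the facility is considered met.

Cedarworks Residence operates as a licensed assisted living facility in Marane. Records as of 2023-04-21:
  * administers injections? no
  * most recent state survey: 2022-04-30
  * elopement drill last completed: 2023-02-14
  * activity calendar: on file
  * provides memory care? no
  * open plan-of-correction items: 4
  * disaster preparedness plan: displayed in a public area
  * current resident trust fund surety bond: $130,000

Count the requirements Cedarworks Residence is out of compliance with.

1. activity calendar present → met
2. condition 'provides memory care' does not hold → requirement n/a → met
3. open plan-of-correction items 4 > 2 → not met
4. state survey 356 days ago vs limit 365 → met
5. disaster preparedness plan present → met
6. resident trust fund surety bond $130,000 ≥ $95,000 → met
7. elopement drill 66 days ago vs limit 60 → not met
8. condition 'administers injections' does not hold → requirement n/a → met
Not met: 2 of 8

2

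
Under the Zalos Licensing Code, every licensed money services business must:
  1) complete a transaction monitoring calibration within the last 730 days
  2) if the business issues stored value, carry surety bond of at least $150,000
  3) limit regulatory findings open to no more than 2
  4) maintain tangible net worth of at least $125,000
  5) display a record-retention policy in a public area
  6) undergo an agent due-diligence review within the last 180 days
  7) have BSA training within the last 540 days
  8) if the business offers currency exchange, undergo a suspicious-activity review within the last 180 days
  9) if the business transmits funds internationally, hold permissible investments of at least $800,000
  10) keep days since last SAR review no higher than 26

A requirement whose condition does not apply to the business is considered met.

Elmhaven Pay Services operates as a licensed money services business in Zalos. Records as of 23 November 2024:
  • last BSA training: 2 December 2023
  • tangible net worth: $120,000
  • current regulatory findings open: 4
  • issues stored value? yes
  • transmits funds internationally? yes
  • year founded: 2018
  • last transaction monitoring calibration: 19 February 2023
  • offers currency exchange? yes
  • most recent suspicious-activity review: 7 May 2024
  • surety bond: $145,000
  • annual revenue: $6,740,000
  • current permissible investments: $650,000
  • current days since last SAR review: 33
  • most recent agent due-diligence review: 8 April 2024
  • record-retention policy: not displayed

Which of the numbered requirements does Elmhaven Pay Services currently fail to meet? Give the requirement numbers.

1. transaction monitoring calibration 643 days ago vs limit 730 → met
2. condition 'issues stored value' holds; surety bond $145,000 < $150,000 → not met
3. regulatory findings open 4 > 2 → not met
4. tangible net worth $120,000 < $125,000 → not met
5. record-retention policy absent → not met
6. agent due-diligence review 229 days ago vs limit 180 → not met
7. BSA training 357 days ago vs limit 540 → met
8. condition 'offers currency exchange' holds; suspicious-activity review 200 days ago vs limit 180 → not met
9. condition 'transmits funds internationally' holds; permissible investments $650,000 < $800,000 → not met
10. days since last SAR review 33 > 26 → not met
Not met: 2, 3, 4, 5, 6, 8, 9, 10

2, 3, 4, 5, 6, 8, 9, 10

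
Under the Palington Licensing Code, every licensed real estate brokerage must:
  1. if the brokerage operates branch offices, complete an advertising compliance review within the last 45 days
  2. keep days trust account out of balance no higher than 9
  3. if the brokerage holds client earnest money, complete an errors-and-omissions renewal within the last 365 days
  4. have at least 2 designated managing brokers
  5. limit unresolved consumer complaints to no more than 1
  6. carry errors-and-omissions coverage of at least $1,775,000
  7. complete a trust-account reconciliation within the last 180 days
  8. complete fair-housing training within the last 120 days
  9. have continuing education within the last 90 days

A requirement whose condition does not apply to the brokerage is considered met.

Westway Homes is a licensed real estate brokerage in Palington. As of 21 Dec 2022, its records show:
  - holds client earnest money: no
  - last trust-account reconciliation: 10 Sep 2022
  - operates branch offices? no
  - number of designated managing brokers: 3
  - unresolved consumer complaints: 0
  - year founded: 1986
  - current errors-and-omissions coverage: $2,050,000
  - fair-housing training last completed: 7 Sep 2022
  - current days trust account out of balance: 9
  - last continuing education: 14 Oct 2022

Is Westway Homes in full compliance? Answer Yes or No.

1. condition 'operates branch offices' does not hold → requirement n/a → met
2. days trust account out of balance 9 ≤ 9 → met
3. condition 'holds client earnest money' does not hold → requirement n/a → met
4. designated managing brokers 3 ≥ 2 → met
5. unresolved consumer complaints 0 ≤ 1 → met
6. errors-and-omissions coverage $2,050,000 ≥ $1,775,000 → met
7. trust-account reconciliation 102 days ago vs limit 180 → met
8. fair-housing training 105 days ago vs limit 120 → met
9. continuing education 68 days ago vs limit 90 → met
All met.

Yes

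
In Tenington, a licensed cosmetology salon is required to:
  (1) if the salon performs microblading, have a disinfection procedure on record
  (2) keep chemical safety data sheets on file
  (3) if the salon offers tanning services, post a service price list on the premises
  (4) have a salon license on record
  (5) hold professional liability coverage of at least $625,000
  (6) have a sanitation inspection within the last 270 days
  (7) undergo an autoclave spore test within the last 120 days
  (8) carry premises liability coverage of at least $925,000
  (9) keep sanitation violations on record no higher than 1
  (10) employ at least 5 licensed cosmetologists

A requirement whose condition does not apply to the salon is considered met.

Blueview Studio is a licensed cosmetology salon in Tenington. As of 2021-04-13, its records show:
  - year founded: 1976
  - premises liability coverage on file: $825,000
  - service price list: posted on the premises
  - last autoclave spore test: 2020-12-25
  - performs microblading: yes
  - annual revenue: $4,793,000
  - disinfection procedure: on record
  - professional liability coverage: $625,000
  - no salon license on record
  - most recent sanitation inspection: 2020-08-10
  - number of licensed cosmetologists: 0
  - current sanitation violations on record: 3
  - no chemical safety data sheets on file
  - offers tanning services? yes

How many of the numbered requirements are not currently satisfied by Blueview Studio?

1. condition 'performs microblading' holds; disinfection procedure present → met
2. chemical safety data sheets absent → not met
3. condition 'offers tanning services' holds; service price list present → met
4. salon license absent → not met
5. professional liability coverage $625,000 ≥ $625,000 → met
6. sanitation inspection 246 days ago vs limit 270 → met
7. autoclave spore test 109 days ago vs limit 120 → met
8. premises liability coverage $825,000 < $925,000 → not met
9. sanitation violations on record 3 > 1 → not met
10. licensed cosmetologists 0 < 5 → not met
Not met: 5 of 10

5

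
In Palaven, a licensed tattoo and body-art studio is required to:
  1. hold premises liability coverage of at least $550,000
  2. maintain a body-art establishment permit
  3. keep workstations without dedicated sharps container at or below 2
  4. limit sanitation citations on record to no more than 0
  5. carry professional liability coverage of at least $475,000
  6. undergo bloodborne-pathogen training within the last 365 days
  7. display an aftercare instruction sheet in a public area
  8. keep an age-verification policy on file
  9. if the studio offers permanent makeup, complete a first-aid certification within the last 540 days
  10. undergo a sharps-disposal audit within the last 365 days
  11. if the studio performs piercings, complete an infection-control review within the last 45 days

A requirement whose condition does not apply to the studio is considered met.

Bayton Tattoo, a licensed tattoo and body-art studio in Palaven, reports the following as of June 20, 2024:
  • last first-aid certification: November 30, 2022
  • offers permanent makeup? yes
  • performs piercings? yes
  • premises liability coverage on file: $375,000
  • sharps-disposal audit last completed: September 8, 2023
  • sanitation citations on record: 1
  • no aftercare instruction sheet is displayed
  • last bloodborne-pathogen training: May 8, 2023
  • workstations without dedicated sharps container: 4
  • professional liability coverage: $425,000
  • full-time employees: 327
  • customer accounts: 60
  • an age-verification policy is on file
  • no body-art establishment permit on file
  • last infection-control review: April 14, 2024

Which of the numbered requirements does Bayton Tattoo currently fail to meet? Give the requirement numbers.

1. premises liability coverage $375,000 < $550,000 → not met
2. body-art establishment permit absent → not met
3. workstations without dedicated sharps container 4 > 2 → not met
4. sanitation citations on record 1 > 0 → not met
5. professional liability coverage $425,000 < $475,000 → not met
6. bloodborne-pathogen training 409 days ago vs limit 365 → not met
7. aftercare instruction sheet absent → not met
8. age-verification policy present → met
9. condition 'offers permanent makeup' holds; first-aid certification 568 days ago vs limit 540 → not met
10. sharps-disposal audit 286 days ago vs limit 365 → met
11. condition 'performs piercings' holds; infection-control review 67 days ago vs limit 45 → not met
Not met: 1, 2, 3, 4, 5, 6, 7, 9, 11

1, 2, 3, 4, 5, 6, 7, 9, 11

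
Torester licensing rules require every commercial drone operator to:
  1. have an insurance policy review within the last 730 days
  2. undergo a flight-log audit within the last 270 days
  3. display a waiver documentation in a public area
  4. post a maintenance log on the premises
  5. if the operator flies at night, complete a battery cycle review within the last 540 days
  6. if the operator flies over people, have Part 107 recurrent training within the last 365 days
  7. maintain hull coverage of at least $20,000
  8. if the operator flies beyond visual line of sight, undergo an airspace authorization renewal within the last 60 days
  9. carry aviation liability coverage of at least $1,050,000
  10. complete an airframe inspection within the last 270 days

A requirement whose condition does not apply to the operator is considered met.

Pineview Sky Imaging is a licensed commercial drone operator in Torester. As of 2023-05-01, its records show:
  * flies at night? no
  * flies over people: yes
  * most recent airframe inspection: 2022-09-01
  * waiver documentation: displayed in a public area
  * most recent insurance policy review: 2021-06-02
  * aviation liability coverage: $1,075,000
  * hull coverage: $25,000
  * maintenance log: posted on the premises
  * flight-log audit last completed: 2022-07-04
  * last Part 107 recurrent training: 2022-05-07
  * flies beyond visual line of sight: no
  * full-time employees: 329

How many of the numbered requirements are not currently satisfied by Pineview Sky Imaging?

1

1. insurance policy review 698 days ago vs limit 730 → met
2. flight-log audit 301 days ago vs limit 270 → not met
3. waiver documentation present → met
4. maintenance log present → met
5. condition 'flies at night' does not hold → requirement n/a → met
6. condition 'flies over people' holds; Part 107 recurrent training 359 days ago vs limit 365 → met
7. hull coverage $25,000 ≥ $20,000 → met
8. condition 'flies beyond visual line of sight' does not hold → requirement n/a → met
9. aviation liability coverage $1,075,000 ≥ $1,050,000 → met
10. airframe inspection 242 days ago vs limit 270 → met
Not met: 1 of 10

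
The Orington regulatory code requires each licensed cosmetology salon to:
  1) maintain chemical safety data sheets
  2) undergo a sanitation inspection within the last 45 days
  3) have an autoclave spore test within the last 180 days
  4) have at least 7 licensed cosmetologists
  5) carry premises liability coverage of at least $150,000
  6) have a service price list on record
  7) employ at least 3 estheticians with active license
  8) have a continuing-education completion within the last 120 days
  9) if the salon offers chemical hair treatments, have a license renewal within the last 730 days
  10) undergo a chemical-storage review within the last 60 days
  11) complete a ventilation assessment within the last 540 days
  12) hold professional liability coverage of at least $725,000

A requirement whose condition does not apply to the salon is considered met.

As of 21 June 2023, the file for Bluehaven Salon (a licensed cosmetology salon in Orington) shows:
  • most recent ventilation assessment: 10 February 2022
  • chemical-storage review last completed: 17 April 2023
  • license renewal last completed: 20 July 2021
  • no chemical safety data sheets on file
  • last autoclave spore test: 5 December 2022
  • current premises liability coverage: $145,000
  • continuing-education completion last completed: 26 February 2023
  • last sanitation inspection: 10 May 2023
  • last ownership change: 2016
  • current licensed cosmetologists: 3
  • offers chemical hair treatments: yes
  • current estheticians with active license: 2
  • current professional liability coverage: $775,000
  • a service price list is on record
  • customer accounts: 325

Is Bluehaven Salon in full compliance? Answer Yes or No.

1. chemical safety data sheets absent → not met
2. sanitation inspection 42 days ago vs limit 45 → met
3. autoclave spore test 198 days ago vs limit 180 → not met
4. licensed cosmetologists 3 < 7 → not met
5. premises liability coverage $145,000 < $150,000 → not met
6. service price list present → met
7. estheticians with active license 2 < 3 → not met
8. continuing-education completion 115 days ago vs limit 120 → met
9. condition 'offers chemical hair treatments' holds; license renewal 701 days ago vs limit 730 → met
10. chemical-storage review 65 days ago vs limit 60 → not met
11. ventilation assessment 496 days ago vs limit 540 → met
12. professional liability coverage $775,000 ≥ $725,000 → met
Not met: 1, 3, 4, 5, 7, 10

No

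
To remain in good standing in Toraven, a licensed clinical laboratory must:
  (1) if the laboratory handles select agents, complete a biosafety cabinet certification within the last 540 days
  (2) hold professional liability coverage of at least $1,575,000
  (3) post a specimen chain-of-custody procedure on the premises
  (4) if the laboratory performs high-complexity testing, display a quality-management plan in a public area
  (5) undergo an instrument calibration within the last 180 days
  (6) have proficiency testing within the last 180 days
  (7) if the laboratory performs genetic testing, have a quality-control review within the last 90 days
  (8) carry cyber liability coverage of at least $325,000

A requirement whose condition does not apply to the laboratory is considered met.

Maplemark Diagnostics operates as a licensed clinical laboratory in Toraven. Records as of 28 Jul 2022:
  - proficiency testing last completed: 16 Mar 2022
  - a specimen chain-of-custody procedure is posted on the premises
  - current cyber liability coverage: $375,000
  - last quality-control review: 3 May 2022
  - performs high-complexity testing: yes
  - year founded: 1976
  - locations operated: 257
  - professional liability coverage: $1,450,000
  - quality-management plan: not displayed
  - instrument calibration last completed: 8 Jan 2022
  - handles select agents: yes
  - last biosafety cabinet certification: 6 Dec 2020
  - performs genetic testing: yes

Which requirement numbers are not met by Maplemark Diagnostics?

1, 2, 4, 5

1. condition 'handles select agents' holds; biosafety cabinet certification 599 days ago vs limit 540 → not met
2. professional liability coverage $1,450,000 < $1,575,000 → not met
3. specimen chain-of-custody procedure present → met
4. condition 'performs high-complexity testing' holds; quality-management plan absent → not met
5. instrument calibration 201 days ago vs limit 180 → not met
6. proficiency testing 134 days ago vs limit 180 → met
7. condition 'performs genetic testing' holds; quality-control review 86 days ago vs limit 90 → met
8. cyber liability coverage $375,000 ≥ $325,000 → met
Not met: 1, 2, 4, 5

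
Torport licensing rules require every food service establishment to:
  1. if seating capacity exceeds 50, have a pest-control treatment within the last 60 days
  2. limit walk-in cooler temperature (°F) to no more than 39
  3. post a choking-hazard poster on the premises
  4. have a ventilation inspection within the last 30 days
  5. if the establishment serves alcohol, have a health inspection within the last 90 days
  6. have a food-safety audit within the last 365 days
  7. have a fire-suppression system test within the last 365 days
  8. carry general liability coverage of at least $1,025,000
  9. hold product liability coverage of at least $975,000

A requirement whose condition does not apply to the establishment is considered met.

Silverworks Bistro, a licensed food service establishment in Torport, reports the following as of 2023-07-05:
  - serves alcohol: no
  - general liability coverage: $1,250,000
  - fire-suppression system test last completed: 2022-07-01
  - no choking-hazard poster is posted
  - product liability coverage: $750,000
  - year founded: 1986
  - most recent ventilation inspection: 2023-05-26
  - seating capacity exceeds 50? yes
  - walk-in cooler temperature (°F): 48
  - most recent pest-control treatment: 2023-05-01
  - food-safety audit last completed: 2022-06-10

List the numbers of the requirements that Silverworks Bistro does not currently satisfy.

1, 2, 3, 4, 6, 7, 9

1. condition 'seating capacity exceeds 50' holds; pest-control treatment 65 days ago vs limit 60 → not met
2. walk-in cooler temperature (°F) 48 > 39 → not met
3. choking-hazard poster absent → not met
4. ventilation inspection 40 days ago vs limit 30 → not met
5. condition 'serves alcohol' does not hold → requirement n/a → met
6. food-safety audit 390 days ago vs limit 365 → not met
7. fire-suppression system test 369 days ago vs limit 365 → not met
8. general liability coverage $1,250,000 ≥ $1,025,000 → met
9. product liability coverage $750,000 < $975,000 → not met
Not met: 1, 2, 3, 4, 6, 7, 9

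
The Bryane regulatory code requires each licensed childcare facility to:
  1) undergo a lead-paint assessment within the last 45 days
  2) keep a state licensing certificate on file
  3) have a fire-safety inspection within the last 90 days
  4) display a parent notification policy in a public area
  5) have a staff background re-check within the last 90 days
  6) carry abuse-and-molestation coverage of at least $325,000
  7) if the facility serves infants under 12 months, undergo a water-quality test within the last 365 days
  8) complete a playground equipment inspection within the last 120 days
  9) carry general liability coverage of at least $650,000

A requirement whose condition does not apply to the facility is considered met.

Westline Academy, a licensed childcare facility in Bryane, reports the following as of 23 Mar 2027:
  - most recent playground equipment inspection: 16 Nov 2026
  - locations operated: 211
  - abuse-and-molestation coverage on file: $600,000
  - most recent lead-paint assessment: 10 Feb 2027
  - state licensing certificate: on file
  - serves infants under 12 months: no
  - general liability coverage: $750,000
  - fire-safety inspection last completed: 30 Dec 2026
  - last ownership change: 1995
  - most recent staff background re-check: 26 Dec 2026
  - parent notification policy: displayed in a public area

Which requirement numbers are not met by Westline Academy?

1. lead-paint assessment 41 days ago vs limit 45 → met
2. state licensing certificate present → met
3. fire-safety inspection 83 days ago vs limit 90 → met
4. parent notification policy present → met
5. staff background re-check 87 days ago vs limit 90 → met
6. abuse-and-molestation coverage $600,000 ≥ $325,000 → met
7. condition 'serves infants under 12 months' does not hold → requirement n/a → met
8. playground equipment inspection 127 days ago vs limit 120 → not met
9. general liability coverage $750,000 ≥ $650,000 → met
Not met: 8

8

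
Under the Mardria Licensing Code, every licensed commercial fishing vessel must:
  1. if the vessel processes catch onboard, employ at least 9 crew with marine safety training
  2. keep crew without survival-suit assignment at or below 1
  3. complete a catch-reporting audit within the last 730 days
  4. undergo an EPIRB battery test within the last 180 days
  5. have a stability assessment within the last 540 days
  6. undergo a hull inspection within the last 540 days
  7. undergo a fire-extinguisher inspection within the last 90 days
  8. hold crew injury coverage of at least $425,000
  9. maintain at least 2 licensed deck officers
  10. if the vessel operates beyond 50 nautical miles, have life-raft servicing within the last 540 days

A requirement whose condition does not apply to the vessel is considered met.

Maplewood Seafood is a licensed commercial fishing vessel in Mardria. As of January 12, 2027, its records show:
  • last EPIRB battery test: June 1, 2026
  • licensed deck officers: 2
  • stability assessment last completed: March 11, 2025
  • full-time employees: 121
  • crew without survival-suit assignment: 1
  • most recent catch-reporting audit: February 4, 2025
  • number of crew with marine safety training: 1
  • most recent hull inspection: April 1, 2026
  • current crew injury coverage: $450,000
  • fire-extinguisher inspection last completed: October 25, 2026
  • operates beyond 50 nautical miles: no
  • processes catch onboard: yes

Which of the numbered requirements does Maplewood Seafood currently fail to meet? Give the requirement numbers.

1, 4, 5

1. condition 'processes catch onboard' holds; crew with marine safety training 1 < 9 → not met
2. crew without survival-suit assignment 1 ≤ 1 → met
3. catch-reporting audit 707 days ago vs limit 730 → met
4. EPIRB battery test 225 days ago vs limit 180 → not met
5. stability assessment 672 days ago vs limit 540 → not met
6. hull inspection 286 days ago vs limit 540 → met
7. fire-extinguisher inspection 79 days ago vs limit 90 → met
8. crew injury coverage $450,000 ≥ $425,000 → met
9. licensed deck officers 2 ≥ 2 → met
10. condition 'operates beyond 50 nautical miles' does not hold → requirement n/a → met
Not met: 1, 4, 5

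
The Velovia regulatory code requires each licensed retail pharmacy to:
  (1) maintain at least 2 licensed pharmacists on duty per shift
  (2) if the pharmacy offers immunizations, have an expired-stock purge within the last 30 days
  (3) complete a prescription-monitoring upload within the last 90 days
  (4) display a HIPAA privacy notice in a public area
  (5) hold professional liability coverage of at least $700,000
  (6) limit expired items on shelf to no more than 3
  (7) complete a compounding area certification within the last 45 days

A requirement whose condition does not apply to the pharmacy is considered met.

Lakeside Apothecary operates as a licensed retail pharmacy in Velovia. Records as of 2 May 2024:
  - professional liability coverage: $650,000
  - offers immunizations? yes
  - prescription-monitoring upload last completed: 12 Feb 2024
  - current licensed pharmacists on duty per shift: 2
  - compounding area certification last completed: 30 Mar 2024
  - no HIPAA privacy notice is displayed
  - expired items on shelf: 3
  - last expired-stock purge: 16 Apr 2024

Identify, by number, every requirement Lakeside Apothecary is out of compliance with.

1. licensed pharmacists on duty per shift 2 ≥ 2 → met
2. condition 'offers immunizations' holds; expired-stock purge 16 days ago vs limit 30 → met
3. prescription-monitoring upload 80 days ago vs limit 90 → met
4. HIPAA privacy notice absent → not met
5. professional liability coverage $650,000 < $700,000 → not met
6. expired items on shelf 3 ≤ 3 → met
7. compounding area certification 33 days ago vs limit 45 → met
Not met: 4, 5

4, 5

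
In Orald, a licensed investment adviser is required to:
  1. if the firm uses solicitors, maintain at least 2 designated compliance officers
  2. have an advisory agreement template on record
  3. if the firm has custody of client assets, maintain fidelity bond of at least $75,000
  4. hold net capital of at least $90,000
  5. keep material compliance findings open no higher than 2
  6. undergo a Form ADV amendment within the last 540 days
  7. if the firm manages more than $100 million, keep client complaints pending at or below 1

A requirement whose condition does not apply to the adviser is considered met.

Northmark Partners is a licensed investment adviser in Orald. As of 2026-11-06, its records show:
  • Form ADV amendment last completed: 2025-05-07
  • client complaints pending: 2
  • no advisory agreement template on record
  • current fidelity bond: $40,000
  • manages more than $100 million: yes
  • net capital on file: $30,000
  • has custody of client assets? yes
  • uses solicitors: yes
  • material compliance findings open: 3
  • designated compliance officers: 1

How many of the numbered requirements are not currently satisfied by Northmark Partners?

1. condition 'uses solicitors' holds; designated compliance officers 1 < 2 → not met
2. advisory agreement template absent → not met
3. condition 'has custody of client assets' holds; fidelity bond $40,000 < $75,000 → not met
4. net capital $30,000 < $90,000 → not met
5. material compliance findings open 3 > 2 → not met
6. Form ADV amendment 548 days ago vs limit 540 → not met
7. condition 'manages more than $100 million' holds; client complaints pending 2 > 1 → not met
Not met: 7 of 7

7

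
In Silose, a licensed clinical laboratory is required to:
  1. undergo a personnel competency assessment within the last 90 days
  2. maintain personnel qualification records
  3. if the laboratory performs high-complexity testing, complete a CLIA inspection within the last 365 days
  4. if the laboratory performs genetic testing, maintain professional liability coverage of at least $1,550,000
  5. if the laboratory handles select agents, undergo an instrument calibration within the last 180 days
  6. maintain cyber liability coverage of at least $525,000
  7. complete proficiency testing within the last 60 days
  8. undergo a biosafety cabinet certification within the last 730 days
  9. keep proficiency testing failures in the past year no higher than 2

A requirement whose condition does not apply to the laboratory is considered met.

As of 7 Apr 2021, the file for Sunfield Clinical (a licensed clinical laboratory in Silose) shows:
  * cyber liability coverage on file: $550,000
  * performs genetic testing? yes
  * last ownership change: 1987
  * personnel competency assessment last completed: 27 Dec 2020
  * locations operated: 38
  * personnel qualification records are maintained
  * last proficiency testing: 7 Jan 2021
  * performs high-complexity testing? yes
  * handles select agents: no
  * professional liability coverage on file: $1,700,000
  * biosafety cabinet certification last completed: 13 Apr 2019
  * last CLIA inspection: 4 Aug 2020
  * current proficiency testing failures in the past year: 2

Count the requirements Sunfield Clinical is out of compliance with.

2

1. personnel competency assessment 101 days ago vs limit 90 → not met
2. personnel qualification records present → met
3. condition 'performs high-complexity testing' holds; CLIA inspection 246 days ago vs limit 365 → met
4. condition 'performs genetic testing' holds; professional liability coverage $1,700,000 ≥ $1,550,000 → met
5. condition 'handles select agents' does not hold → requirement n/a → met
6. cyber liability coverage $550,000 ≥ $525,000 → met
7. proficiency testing 90 days ago vs limit 60 → not met
8. biosafety cabinet certification 725 days ago vs limit 730 → met
9. proficiency testing failures in the past year 2 ≤ 2 → met
Not met: 2 of 9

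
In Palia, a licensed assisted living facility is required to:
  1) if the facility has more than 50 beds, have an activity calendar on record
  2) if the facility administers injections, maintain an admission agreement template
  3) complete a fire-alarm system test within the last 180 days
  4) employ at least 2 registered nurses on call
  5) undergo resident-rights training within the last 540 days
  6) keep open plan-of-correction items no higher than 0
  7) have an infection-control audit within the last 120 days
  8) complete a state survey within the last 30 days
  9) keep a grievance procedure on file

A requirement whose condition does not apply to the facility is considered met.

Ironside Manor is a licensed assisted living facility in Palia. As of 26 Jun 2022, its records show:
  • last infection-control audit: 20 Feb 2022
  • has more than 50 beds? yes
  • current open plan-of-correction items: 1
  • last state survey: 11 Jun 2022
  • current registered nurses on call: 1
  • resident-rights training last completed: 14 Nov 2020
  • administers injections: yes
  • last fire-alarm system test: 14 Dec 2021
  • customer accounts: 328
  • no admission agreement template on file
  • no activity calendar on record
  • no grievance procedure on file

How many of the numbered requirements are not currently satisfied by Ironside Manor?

1. condition 'has more than 50 beds' holds; activity calendar absent → not met
2. condition 'administers injections' holds; admission agreement template absent → not met
3. fire-alarm system test 194 days ago vs limit 180 → not met
4. registered nurses on call 1 < 2 → not met
5. resident-rights training 589 days ago vs limit 540 → not met
6. open plan-of-correction items 1 > 0 → not met
7. infection-control audit 126 days ago vs limit 120 → not met
8. state survey 15 days ago vs limit 30 → met
9. grievance procedure absent → not met
Not met: 8 of 9

8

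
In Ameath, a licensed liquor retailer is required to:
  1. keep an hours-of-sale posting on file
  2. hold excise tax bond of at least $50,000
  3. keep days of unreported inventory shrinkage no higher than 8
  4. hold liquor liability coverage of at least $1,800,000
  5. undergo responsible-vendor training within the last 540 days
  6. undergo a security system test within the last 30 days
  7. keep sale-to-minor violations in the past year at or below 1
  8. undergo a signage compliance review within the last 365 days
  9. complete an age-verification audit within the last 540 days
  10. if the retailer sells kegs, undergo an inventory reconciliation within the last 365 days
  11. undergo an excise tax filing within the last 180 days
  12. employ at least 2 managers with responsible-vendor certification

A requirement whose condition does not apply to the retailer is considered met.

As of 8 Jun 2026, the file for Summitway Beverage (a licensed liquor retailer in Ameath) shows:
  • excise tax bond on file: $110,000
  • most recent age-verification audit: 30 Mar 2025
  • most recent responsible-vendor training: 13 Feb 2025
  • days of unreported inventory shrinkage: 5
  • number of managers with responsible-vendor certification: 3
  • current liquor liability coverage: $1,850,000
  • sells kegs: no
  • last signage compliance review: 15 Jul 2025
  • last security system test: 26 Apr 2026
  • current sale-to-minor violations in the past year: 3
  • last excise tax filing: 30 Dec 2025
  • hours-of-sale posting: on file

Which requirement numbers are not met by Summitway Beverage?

6, 7

1. hours-of-sale posting present → met
2. excise tax bond $110,000 ≥ $50,000 → met
3. days of unreported inventory shrinkage 5 ≤ 8 → met
4. liquor liability coverage $1,850,000 ≥ $1,800,000 → met
5. responsible-vendor training 480 days ago vs limit 540 → met
6. security system test 43 days ago vs limit 30 → not met
7. sale-to-minor violations in the past year 3 > 1 → not met
8. signage compliance review 328 days ago vs limit 365 → met
9. age-verification audit 435 days ago vs limit 540 → met
10. condition 'sells kegs' does not hold → requirement n/a → met
11. excise tax filing 160 days ago vs limit 180 → met
12. managers with responsible-vendor certification 3 ≥ 2 → met
Not met: 6, 7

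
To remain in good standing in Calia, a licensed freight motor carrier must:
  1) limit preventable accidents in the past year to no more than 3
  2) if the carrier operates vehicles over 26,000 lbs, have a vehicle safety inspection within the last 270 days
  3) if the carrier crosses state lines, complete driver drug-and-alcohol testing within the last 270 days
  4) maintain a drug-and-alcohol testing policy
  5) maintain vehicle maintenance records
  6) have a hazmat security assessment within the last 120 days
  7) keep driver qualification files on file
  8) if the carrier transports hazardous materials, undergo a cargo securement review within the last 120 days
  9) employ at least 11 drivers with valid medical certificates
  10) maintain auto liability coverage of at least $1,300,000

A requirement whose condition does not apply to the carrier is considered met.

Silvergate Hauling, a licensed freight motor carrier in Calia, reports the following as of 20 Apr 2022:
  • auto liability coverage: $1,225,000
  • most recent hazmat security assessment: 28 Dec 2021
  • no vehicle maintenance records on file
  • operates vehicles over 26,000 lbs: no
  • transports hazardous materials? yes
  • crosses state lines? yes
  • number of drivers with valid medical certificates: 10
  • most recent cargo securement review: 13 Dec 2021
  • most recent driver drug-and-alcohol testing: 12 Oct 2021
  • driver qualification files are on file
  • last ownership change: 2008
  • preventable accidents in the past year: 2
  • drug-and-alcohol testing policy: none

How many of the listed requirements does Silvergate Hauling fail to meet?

1. preventable accidents in the past year 2 ≤ 3 → met
2. condition 'operates vehicles over 26,000 lbs' does not hold → requirement n/a → met
3. condition 'crosses state lines' holds; driver drug-and-alcohol testing 190 days ago vs limit 270 → met
4. drug-and-alcohol testing policy absent → not met
5. vehicle maintenance records absent → not met
6. hazmat security assessment 113 days ago vs limit 120 → met
7. driver qualification files present → met
8. condition 'transports hazardous materials' holds; cargo securement review 128 days ago vs limit 120 → not met
9. drivers with valid medical certificates 10 < 11 → not met
10. auto liability coverage $1,225,000 < $1,300,000 → not met
Not met: 5 of 10

5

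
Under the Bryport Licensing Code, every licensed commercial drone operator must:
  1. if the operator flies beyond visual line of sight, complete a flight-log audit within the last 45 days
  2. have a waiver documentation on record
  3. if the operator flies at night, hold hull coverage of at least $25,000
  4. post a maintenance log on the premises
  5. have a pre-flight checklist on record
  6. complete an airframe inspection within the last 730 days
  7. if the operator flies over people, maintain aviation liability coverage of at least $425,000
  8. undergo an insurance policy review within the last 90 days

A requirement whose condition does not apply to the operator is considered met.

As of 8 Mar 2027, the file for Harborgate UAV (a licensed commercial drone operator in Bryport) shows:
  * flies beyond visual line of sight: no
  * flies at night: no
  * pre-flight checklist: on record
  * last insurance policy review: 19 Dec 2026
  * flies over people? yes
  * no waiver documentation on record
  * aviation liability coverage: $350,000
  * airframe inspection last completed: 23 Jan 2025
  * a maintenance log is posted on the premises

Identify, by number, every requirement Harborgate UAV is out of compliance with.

2, 6, 7

1. condition 'flies beyond visual line of sight' does not hold → requirement n/a → met
2. waiver documentation absent → not met
3. condition 'flies at night' does not hold → requirement n/a → met
4. maintenance log present → met
5. pre-flight checklist present → met
6. airframe inspection 774 days ago vs limit 730 → not met
7. condition 'flies over people' holds; aviation liability coverage $350,000 < $425,000 → not met
8. insurance policy review 79 days ago vs limit 90 → met
Not met: 2, 6, 7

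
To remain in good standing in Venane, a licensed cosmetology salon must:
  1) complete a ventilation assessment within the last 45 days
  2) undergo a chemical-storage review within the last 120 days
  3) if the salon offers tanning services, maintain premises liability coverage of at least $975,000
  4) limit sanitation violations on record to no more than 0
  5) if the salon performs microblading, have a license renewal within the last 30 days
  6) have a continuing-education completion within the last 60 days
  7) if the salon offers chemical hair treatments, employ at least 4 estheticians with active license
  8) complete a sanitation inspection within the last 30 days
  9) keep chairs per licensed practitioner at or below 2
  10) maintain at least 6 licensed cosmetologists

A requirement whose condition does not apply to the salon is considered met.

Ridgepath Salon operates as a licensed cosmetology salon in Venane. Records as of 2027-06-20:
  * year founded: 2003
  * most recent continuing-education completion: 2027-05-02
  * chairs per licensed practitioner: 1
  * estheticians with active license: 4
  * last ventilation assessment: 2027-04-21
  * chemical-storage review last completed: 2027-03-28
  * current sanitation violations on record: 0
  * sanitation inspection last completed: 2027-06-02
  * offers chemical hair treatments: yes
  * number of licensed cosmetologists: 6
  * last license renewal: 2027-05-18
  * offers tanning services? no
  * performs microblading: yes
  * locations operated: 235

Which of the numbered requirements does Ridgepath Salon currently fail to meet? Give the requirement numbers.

1. ventilation assessment 60 days ago vs limit 45 → not met
2. chemical-storage review 84 days ago vs limit 120 → met
3. condition 'offers tanning services' does not hold → requirement n/a → met
4. sanitation violations on record 0 ≤ 0 → met
5. condition 'performs microblading' holds; license renewal 33 days ago vs limit 30 → not met
6. continuing-education completion 49 days ago vs limit 60 → met
7. condition 'offers chemical hair treatments' holds; estheticians with active license 4 ≥ 4 → met
8. sanitation inspection 18 days ago vs limit 30 → met
9. chairs per licensed practitioner 1 ≤ 2 → met
10. licensed cosmetologists 6 ≥ 6 → met
Not met: 1, 5

1, 5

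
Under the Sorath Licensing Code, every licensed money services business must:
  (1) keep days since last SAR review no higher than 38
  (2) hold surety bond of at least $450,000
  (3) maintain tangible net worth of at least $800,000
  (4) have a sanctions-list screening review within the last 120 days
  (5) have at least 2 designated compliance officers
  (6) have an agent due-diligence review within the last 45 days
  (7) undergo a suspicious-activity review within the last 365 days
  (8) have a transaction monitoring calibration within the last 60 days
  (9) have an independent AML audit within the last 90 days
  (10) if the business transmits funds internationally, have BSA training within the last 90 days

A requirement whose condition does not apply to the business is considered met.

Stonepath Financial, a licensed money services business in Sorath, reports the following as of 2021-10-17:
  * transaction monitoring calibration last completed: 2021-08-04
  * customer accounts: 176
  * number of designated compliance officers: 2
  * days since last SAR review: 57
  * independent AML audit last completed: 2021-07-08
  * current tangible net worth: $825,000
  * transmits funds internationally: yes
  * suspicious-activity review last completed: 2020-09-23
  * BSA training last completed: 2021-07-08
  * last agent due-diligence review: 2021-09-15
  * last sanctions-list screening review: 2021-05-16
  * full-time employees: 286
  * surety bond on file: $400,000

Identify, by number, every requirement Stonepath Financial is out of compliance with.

1, 2, 4, 7, 8, 9, 10

1. days since last SAR review 57 > 38 → not met
2. surety bond $400,000 < $450,000 → not met
3. tangible net worth $825,000 ≥ $800,000 → met
4. sanctions-list screening review 154 days ago vs limit 120 → not met
5. designated compliance officers 2 ≥ 2 → met
6. agent due-diligence review 32 days ago vs limit 45 → met
7. suspicious-activity review 389 days ago vs limit 365 → not met
8. transaction monitoring calibration 74 days ago vs limit 60 → not met
9. independent AML audit 101 days ago vs limit 90 → not met
10. condition 'transmits funds internationally' holds; BSA training 101 days ago vs limit 90 → not met
Not met: 1, 2, 4, 7, 8, 9, 10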